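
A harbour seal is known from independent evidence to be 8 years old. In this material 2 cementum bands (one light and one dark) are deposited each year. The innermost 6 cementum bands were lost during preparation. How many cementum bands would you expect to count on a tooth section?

With 2 cementum bands per year, 8 years would produce 8 × 2 = 16 cementum bands.
Less the 6 uncaptured cementum bands: 16 − 6 = 10.

10 cementum bands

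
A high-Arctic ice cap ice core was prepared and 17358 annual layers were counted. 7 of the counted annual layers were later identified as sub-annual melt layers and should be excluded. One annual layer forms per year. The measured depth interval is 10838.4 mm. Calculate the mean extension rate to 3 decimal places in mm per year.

Adjusted count: 17358 − 7 = 17351 annual layers.
10838.4 mm over 17351 years gives 10838.4 / 17351 ≈ 0.625 mm per year.

0.625 mm per year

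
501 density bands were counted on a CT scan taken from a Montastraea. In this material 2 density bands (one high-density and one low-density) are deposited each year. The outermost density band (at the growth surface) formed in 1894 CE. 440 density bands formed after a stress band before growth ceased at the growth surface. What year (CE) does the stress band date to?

440 density bands formed after the stress band.
440 density bands at 2 per year is 440 / 2 = 220 years.
Counting back 220 years from 1894 CE places the stress band in 1894 − 220 = 1674 CE.

1674 CE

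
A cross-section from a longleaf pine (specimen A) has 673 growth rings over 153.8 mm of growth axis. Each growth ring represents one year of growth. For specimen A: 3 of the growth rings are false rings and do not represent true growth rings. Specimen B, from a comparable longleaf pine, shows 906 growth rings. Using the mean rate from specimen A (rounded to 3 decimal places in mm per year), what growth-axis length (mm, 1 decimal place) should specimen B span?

208.4 mm

Specimen A: after corrections the count is 673 − 3 = 670 growth rings.
A: Mean rate = 153.8 mm / 670 years ≈ 0.230 mm/yr.
Length of B = 0.230 × 906 = 208.4 mm.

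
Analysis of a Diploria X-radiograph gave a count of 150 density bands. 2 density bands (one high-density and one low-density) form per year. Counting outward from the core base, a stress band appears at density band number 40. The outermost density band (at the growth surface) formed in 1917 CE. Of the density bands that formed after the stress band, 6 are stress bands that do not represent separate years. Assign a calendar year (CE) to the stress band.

150 − 40 = 110 density bands lie beyond the stress band toward the growth surface.
Removing the 6 false density bands leaves 110 − 6 = 104 true density bands beyond the stress band.
With 2 density bands per year, 104 / 2 = 52 years.
Counting back 52 years from 1917 CE places the stress band in 1917 − 52 = 1865 CE.

1865 CE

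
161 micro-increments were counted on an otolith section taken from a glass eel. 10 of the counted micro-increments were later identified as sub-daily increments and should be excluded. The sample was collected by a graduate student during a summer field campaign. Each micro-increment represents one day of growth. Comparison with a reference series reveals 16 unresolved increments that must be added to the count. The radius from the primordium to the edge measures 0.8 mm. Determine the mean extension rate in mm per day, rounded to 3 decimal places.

0.005 mm per day

After corrections the count is 161 − 10 + 16 = 167 micro-increments.
Mean rate = 0.8 mm / 167 days ≈ 0.005 mm per day.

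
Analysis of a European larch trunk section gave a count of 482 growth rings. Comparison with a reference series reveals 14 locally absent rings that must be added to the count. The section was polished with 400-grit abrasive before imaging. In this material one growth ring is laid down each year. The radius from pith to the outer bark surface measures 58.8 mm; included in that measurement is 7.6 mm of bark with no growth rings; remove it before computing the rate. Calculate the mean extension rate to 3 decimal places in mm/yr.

0.103 mm/yr

Adjusted count: 482 + 14 = 496 growth rings.
The growth record spans 58.8 − 7.6 = 51.2 mm.
Extension rate ≈ 51.2 / 496 = 0.103 mm/yr.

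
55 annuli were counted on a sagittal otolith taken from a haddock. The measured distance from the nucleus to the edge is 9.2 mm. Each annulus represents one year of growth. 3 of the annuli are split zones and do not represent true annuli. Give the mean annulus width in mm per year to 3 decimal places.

True annulus count = 55 − 3 = 52.
Extension rate ≈ 9.2 / 52 = 0.177 mm per year.

0.177 mm per year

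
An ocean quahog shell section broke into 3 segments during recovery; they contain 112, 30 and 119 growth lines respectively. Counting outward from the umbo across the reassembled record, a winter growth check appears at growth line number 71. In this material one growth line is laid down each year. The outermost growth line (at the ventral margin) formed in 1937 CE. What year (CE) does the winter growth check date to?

1747 CE

Total growth lines = 112 + 30 + 119 = 261.
261 − 71 = 190 growth lines lie beyond the winter growth check toward the ventral margin.
1937 − 190 = 1747 CE.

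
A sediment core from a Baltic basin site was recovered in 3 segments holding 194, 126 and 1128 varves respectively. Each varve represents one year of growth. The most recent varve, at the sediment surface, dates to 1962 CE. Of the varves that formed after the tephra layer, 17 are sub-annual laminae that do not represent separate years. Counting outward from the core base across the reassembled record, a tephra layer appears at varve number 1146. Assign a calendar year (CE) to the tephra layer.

1677 CE

Total varves = 194 + 126 + 1128 = 1448.
Between varve 1146 and the sediment surface there are 1448 − 1146 = 302 varves.
Removing the 17 false varves leaves 302 − 17 = 285 true varves beyond the tephra layer.
The varve at the sediment surface is 1962 CE, so the tephra layer dates to 1962 − 285 = 1677 CE.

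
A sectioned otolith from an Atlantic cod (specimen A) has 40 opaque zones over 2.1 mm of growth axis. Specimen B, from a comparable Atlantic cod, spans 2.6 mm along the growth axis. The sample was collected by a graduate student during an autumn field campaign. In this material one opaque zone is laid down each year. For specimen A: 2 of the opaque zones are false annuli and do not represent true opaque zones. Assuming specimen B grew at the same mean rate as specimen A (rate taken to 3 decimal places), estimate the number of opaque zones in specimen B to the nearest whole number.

47 opaque zones

Specimen A: correcting the raw count gives 40 − 2 = 38 true opaque zones.
A: Mean rate = 2.1 mm / 38 years ≈ 0.055 mm/yr.
Specimen B: 2.6 mm / 0.055 mm per year = 47.27 years ≈ 47 opaque zones.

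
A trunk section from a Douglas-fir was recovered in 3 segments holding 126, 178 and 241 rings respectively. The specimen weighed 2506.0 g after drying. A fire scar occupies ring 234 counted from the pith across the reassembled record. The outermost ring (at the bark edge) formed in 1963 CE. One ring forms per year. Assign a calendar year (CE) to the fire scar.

Total rings = 126 + 178 + 241 = 545.
545 − 234 = 311 rings lie beyond the fire scar toward the bark edge.
The ring at the bark edge is 1963 CE, so the fire scar dates to 1963 − 311 = 1652 CE.

1652 CE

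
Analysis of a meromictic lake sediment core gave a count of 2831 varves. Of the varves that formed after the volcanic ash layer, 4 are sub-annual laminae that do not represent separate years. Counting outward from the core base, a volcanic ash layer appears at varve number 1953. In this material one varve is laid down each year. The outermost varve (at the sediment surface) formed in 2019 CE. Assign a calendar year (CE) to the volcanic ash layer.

Between varve 1953 and the sediment surface there are 2831 − 1953 = 878 varves.
Removing the 4 false varves leaves 878 − 4 = 874 true varves beyond the volcanic ash layer.
The varve at the sediment surface is 2019 CE, so the volcanic ash layer dates to 2019 − 874 = 1145 CE.

1145 CE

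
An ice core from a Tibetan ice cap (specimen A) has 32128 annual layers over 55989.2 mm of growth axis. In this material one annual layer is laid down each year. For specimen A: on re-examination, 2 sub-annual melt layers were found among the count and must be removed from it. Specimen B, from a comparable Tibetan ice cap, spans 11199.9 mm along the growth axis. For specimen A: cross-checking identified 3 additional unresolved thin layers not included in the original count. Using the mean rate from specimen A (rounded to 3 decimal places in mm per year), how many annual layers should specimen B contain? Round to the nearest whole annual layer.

6426 annual layers

Specimen A: after corrections the count is 32128 − 2 + 3 = 32129 annual layers.
A: 55989.2 mm over 32129 years gives 55989.2 / 32129 ≈ 1.743 mm per year.
Specimen B: 11199.9 mm / 1.743 mm per year = 6425.65 years ≈ 6426 annual layers.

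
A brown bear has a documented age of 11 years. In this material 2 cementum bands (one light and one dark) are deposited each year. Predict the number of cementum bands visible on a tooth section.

22 cementum bands

11 years at 2 cementum bands per year gives 11 × 2 = 22 cementum bands.
So 22 cementum bands should be present.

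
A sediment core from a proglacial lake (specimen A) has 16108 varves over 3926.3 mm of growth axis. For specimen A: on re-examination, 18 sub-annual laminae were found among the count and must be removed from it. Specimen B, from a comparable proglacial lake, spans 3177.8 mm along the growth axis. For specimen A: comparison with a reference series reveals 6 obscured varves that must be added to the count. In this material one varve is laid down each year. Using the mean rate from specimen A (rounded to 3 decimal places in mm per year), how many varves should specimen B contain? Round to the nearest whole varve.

Specimen A: after corrections the count is 16108 − 18 + 6 = 16096 varves.
A: 3926.3 mm over 16096 years gives 3926.3 / 16096 ≈ 0.244 mm/year.
B spans 3177.8 / 0.244 = 13023.77 years ≈ 13024 varves.

13024 varves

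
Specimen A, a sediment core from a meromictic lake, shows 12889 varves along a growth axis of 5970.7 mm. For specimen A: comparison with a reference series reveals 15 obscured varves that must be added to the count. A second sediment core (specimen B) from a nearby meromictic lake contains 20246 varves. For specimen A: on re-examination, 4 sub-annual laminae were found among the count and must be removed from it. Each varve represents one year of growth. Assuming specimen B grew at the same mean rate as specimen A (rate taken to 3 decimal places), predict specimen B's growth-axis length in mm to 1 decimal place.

Specimen A: correcting the raw count gives 12889 − 4 + 15 = 12900 true varves.
A: Mean rate = 5970.7 mm / 12900 years ≈ 0.463 mm per year.
For B, 0.463 mm/year × 20246 years = 9373.9 mm.

9373.9 mm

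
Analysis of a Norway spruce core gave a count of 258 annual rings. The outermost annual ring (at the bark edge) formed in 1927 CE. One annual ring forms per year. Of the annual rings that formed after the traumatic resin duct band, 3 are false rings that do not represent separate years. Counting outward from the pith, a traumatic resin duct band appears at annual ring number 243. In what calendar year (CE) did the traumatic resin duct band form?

1915 CE

Between annual ring 243 and the bark edge there are 258 − 243 = 15 annual rings.
Removing the 3 false annual rings leaves 15 − 3 = 12 true annual rings beyond the traumatic resin duct band.
Counting back 12 years from 1927 CE places the traumatic resin duct band in 1927 − 12 = 1915 CE.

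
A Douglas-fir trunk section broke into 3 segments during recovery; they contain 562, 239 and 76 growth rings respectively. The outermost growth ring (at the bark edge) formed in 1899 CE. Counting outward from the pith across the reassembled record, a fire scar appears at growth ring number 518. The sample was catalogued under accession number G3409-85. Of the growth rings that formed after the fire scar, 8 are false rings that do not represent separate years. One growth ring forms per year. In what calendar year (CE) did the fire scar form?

Total growth rings = 562 + 239 + 76 = 877.
The fire scar sits at growth ring 518 from the pith, so 877 − 518 = 359 growth rings formed after it.
359 − 8 false = 351 true growth rings after the fire scar.
The growth ring at the bark edge is 1899 CE, so the fire scar dates to 1899 − 351 = 1548 CE.

1548 CE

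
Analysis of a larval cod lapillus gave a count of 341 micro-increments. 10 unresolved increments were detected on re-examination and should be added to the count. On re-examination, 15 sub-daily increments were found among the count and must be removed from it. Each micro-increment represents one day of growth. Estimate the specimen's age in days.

336 d

True micro-increment count = 341 − 15 + 10 = 336.
At one micro-increment per day, that is 336 days.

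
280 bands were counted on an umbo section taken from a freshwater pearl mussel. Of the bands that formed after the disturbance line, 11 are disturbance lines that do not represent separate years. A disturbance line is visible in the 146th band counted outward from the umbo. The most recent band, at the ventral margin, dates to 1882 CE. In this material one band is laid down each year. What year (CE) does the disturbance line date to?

The disturbance line sits at band 146 from the umbo, so 280 − 146 = 134 bands formed after it.
134 − 11 false = 123 true bands after the disturbance line.
Counting back 123 years from 1882 CE places the disturbance line in 1882 − 123 = 1759 CE.

1759 CE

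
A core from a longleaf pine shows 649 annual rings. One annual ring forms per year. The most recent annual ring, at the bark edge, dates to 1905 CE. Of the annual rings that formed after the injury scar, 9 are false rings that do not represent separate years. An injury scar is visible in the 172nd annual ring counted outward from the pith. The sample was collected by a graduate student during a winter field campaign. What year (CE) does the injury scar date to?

1437 CE

Between annual ring 172 and the bark edge there are 649 − 172 = 477 annual rings.
Removing the 9 false annual rings leaves 477 − 9 = 468 true annual rings beyond the injury scar.
Counting back 468 years from 1905 CE places the injury scar in 1905 − 468 = 1437 CE.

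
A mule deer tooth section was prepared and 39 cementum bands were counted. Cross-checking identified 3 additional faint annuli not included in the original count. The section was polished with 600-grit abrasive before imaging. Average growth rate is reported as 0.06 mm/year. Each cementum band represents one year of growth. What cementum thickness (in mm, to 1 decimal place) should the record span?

After corrections the count is 39 + 3 = 42 cementum bands.
42 years at 0.06 mm/year gives 0.06 × 42 = 2.5 mm.

2.5 mm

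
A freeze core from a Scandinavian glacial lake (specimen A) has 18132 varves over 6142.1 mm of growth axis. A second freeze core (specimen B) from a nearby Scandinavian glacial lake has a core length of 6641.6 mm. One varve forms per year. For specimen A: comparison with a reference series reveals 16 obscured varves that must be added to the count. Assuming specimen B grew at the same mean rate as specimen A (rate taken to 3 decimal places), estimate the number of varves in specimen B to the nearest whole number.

19650 varves

Specimen A: adjusted count: 18132 + 16 = 18148 varves.
A: 6142.1 mm over 18148 years gives 6142.1 / 18148 ≈ 0.338 mm per year.
Specimen B: 6641.6 mm / 0.338 mm per year = 19649.70 years ≈ 19650 varves.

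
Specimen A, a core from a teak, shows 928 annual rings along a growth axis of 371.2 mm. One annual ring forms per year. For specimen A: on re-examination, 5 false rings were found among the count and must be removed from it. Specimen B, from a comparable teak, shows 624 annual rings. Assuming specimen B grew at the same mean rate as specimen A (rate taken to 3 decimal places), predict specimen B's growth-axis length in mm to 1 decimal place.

Specimen A: adjusted count: 928 − 5 = 923 annual rings.
A: Mean rate = 371.2 mm / 923 years ≈ 0.402 mm/year.
Length of B = 0.402 × 624 = 250.8 mm.

250.8 mm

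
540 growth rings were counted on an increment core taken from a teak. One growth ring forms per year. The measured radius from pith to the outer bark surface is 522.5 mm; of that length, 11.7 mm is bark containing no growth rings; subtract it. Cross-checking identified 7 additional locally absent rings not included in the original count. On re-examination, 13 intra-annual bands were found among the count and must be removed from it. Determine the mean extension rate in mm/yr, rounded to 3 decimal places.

0.957 mm/yr

True growth ring count = 540 − 13 + 7 = 534.
Removing the 11.7 mm offcut leaves 522.5 − 11.7 = 510.8 mm.
510.8 mm over 534 years gives 510.8 / 534 ≈ 0.957 mm/yr.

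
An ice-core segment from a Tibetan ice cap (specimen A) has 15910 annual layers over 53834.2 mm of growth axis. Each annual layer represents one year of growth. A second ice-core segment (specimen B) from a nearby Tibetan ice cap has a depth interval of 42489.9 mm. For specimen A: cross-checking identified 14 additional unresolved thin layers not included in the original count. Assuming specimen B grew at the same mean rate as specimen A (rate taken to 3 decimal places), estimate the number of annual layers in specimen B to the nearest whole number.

Specimen A: correcting the raw count gives 15910 + 14 = 15924 true annual layers.
A: Extension rate ≈ 53834.2 / 15924 = 3.381 mm/year.
For B, 42489.9 / 3.381 = 12567.26 years ≈ 12567 annual layers.

12567 annual layers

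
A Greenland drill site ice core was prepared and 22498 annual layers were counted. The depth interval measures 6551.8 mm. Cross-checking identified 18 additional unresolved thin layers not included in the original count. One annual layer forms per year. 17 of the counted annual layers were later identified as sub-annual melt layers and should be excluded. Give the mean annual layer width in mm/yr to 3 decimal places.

After corrections the count is 22498 − 17 + 18 = 22499 annual layers.
6551.8 mm over 22499 years gives 6551.8 / 22499 ≈ 0.291 mm/yr.

0.291 mm/yr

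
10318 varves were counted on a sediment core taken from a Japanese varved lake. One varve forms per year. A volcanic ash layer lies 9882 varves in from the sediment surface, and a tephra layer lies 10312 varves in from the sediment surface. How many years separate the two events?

The two markers are separated by 10312 − 9882 = 430 varves.
At one varve per year, 430 years elapsed between them.

430 yr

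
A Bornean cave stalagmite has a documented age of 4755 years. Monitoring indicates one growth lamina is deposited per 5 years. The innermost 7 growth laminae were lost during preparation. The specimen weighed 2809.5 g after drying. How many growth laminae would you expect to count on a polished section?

One growth lamina every 5 years means 4755 / 5 = 951 growth laminae.
951 − 7 missed = 944 growth laminae expected in the prepared section.

944 growth laminae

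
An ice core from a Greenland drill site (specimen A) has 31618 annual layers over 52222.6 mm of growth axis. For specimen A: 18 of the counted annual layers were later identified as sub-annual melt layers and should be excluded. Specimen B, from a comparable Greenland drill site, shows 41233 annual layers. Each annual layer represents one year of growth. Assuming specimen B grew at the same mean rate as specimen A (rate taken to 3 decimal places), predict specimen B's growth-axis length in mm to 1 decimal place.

68158.1 mm

Specimen A: after corrections the count is 31618 − 18 = 31600 annual layers.
A: 52222.6 mm over 31600 years gives 52222.6 / 31600 ≈ 1.653 mm/year.
Length of B = 1.653 × 41233 = 68158.1 mm.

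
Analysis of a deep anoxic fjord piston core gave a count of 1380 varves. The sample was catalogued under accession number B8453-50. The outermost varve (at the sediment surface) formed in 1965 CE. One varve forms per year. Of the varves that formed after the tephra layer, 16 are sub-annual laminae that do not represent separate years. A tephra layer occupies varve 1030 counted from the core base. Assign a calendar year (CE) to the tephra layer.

1631 CE

1380 − 1030 = 350 varves lie beyond the tephra layer toward the sediment surface.
Excluding 16 false varves: 350 − 16 = 334.
1965 − 334 = 1631 CE.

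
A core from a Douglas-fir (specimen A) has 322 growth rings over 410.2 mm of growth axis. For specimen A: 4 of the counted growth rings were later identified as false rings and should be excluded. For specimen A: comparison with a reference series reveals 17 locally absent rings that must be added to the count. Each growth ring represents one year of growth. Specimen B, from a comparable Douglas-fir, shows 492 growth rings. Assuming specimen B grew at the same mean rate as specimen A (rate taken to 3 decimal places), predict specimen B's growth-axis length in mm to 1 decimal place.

Specimen A: after corrections the count is 322 − 4 + 17 = 335 growth rings.
A: 410.2 mm over 335 years gives 410.2 / 335 ≈ 1.224 mm/yr.
B's length ≈ 1.224 × 492 = 602.2 mm.

602.2 mm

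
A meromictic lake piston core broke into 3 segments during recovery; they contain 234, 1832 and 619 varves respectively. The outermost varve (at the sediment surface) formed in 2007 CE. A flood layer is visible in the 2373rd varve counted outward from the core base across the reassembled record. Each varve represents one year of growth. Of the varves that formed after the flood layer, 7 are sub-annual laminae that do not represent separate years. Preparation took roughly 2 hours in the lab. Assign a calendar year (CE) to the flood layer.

1702 CE

Total varves = 234 + 1832 + 619 = 2685.
Between varve 2373 and the sediment surface there are 2685 − 2373 = 312 varves.
312 − 7 false = 305 true varves after the flood layer.
The varve at the sediment surface is 2007 CE, so the flood layer dates to 2007 − 305 = 1702 CE.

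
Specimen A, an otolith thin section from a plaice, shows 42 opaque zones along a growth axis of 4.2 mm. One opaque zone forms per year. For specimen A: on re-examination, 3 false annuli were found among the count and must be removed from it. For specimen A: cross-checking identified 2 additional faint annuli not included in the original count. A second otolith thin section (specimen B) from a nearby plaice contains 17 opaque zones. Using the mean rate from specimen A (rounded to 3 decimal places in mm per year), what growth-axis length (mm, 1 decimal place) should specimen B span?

Specimen A: after corrections the count is 42 − 3 + 2 = 41 opaque zones.
A: 4.2 mm over 41 years gives 4.2 / 41 ≈ 0.102 mm/year.
For B, 0.102 mm/year × 17 years = 1.7 mm.

1.7 mm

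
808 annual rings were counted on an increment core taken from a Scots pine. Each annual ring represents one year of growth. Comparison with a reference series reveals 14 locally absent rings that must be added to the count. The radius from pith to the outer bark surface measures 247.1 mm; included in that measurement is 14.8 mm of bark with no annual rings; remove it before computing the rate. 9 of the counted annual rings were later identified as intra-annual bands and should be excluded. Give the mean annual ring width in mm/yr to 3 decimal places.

0.286 mm/yr

After corrections the count is 808 − 9 + 14 = 813 annual rings.
The growth record spans 247.1 − 14.8 = 232.3 mm.
232.3 mm over 813 years gives 232.3 / 813 ≈ 0.286 mm/yr.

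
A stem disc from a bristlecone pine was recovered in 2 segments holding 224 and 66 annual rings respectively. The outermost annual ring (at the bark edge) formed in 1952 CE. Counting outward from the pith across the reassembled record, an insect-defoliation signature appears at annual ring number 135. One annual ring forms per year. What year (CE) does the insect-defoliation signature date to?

Total annual rings = 224 + 66 = 290.
290 − 135 = 155 annual rings lie beyond the insect-defoliation signature toward the bark edge.
1952 − 155 = 1797 CE.

1797 CE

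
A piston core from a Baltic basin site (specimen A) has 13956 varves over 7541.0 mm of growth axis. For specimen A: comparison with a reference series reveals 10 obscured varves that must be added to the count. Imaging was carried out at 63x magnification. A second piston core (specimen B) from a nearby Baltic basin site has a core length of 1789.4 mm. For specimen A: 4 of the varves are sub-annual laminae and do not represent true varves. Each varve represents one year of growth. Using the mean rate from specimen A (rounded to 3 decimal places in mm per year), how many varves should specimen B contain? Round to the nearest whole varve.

3314 varves

Specimen A: after corrections the count is 13956 − 4 + 10 = 13962 varves.
A: 7541.0 mm over 13962 years gives 7541.0 / 13962 ≈ 0.540 mm per year.
B spans 1789.4 / 0.540 = 3313.70 years ≈ 3314 varves.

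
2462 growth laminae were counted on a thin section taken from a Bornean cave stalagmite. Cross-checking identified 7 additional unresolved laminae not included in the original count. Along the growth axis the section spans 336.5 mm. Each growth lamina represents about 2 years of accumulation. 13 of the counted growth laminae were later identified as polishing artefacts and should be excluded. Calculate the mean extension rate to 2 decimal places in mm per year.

0.07 mm per year

True growth lamina count = 2462 − 13 + 7 = 2456.
2456 growth laminae at 2 years each span 2456 × 2 = 4912 years.
Mean rate = 336.5 mm / 4912 years ≈ 0.07 mm per year.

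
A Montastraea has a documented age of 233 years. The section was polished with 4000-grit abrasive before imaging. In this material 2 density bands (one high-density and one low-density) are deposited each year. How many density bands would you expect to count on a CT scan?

With 2 density bands per year, 233 years would produce 233 × 2 = 466 density bands.
So 466 density bands should be present.

466 density bands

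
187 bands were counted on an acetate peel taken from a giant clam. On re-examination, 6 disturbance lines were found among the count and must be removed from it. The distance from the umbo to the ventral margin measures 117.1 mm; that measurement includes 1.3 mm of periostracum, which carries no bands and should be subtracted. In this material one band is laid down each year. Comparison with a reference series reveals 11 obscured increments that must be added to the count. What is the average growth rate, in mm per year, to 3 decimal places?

0.603 mm per year

Adjusted count: 187 − 6 + 11 = 192 bands.
The growth record spans 117.1 − 1.3 = 115.8 mm.
115.8 mm over 192 years gives 115.8 / 192 ≈ 0.603 mm per year.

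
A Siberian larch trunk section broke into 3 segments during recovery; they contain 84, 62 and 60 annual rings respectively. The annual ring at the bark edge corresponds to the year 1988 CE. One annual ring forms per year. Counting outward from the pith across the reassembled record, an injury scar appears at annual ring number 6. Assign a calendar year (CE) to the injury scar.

Total annual rings = 84 + 62 + 60 = 206.
The injury scar sits at annual ring 6 from the pith, so 206 − 6 = 200 annual rings formed after it.
The annual ring at the bark edge is 1988 CE, so the injury scar dates to 1988 − 200 = 1788 CE.

1788 CE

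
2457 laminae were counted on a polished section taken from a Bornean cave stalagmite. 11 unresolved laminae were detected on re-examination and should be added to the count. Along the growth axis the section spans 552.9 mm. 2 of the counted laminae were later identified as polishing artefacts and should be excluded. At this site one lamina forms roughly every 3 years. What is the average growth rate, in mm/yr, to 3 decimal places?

0.075 mm/yr

True lamina count = 2457 − 2 + 11 = 2466.
2466 laminae at 3 years each span 2466 × 3 = 7398 years.
Mean rate = 552.9 mm / 7398 years ≈ 0.075 mm/yr.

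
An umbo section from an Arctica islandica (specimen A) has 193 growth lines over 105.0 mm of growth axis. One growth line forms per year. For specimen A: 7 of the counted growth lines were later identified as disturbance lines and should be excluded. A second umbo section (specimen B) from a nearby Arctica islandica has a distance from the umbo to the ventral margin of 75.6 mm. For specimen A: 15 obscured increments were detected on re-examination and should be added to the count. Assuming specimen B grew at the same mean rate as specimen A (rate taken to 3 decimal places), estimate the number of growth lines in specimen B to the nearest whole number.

Specimen A: after corrections the count is 193 − 7 + 15 = 201 growth lines.
A: Mean rate = 105.0 mm / 201 years ≈ 0.522 mm per year.
Specimen B: 75.6 mm / 0.522 mm per year = 144.83 years ≈ 145 growth lines.

145 growth lines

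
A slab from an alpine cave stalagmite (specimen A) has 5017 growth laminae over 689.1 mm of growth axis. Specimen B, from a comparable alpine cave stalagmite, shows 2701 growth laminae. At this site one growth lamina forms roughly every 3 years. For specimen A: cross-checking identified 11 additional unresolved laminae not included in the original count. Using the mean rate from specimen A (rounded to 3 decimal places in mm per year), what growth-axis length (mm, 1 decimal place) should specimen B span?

Specimen A: adjusted count: 5017 + 11 = 5028 growth laminae.
Specimen A: at 3 years per growth lamina, 5028 × 3 = 15084 years.
A: 689.1 mm over 15084 years gives 689.1 / 15084 ≈ 0.046 mm per year.
Specimen B: 2701 growth laminae at 3 years each span 2701 × 3 = 8103 years. B's length ≈ 0.046 × 8103 = 372.7 mm.

372.7 mm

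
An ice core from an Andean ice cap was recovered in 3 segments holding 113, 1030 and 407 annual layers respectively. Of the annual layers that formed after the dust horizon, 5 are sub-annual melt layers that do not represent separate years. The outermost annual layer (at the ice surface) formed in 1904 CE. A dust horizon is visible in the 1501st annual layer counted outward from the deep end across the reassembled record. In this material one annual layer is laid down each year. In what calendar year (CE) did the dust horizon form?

1860 CE

Total annual layers = 113 + 1030 + 407 = 1550.
The dust horizon sits at annual layer 1501 from the deep end, so 1550 − 1501 = 49 annual layers formed after it.
Excluding 5 false annual layers: 49 − 5 = 44.
1904 − 44 = 1860 CE.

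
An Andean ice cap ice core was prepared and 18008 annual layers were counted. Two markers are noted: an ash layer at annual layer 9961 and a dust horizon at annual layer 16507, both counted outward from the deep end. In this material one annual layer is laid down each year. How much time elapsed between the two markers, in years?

6546 years

Separation: 16507 − 9961 = 6546 annual layers.
That is 6546 years at one annual layer per year.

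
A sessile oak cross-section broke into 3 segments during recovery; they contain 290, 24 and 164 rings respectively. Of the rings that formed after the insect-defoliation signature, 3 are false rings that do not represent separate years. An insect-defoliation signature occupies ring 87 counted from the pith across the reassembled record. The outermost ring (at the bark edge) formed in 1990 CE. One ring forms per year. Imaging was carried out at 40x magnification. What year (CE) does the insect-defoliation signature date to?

Total rings = 290 + 24 + 164 = 478.
Between ring 87 and the bark edge there are 478 − 87 = 391 rings.
Excluding 3 false rings: 391 − 3 = 388.
The ring at the bark edge is 1990 CE, so the insect-defoliation signature dates to 1990 − 388 = 1602 CE.

1602 CE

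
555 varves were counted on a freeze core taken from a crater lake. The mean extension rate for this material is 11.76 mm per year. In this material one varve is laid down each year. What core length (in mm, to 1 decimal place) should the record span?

555 years of growth are recorded.
555 years at 11.76 mm/year gives 11.76 × 555 = 6526.8 mm.

6526.8 mm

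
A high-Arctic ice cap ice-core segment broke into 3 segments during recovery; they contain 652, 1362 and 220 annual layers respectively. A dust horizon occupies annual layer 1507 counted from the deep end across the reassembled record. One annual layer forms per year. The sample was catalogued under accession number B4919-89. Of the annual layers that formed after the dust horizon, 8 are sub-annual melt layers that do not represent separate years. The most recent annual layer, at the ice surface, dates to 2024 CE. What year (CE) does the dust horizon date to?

1305 CE

Total annual layers = 652 + 1362 + 220 = 2234.
Between annual layer 1507 and the ice surface there are 2234 − 1507 = 727 annual layers.
727 − 8 false = 719 true annual layers after the dust horizon.
The annual layer at the ice surface is 2024 CE, so the dust horizon dates to 2024 − 719 = 1305 CE.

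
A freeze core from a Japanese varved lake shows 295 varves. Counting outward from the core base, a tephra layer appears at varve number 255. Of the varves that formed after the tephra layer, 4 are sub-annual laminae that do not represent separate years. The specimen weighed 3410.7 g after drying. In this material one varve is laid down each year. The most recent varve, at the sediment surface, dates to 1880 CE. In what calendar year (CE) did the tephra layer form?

295 − 255 = 40 varves lie beyond the tephra layer toward the sediment surface.
40 − 4 false = 36 true varves after the tephra layer.
1880 − 36 = 1844 CE.

1844 CE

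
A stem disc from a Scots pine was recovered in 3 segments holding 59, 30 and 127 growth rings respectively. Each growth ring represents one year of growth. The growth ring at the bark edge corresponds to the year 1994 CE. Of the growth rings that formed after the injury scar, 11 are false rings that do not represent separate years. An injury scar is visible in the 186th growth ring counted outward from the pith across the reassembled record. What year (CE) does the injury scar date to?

1975 CE

Total growth rings = 59 + 30 + 127 = 216.
The injury scar sits at growth ring 186 from the pith, so 216 − 186 = 30 growth rings formed after it.
Removing the 11 false growth rings leaves 30 − 11 = 19 true growth rings beyond the injury scar.
1994 − 19 = 1975 CE.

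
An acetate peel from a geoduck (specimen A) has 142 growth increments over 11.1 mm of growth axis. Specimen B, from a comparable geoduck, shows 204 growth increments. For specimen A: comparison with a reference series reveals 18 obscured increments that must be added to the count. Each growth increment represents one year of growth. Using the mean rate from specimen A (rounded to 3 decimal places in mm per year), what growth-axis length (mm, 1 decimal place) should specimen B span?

Specimen A: after corrections the count is 142 + 18 = 160 growth increments.
A: 11.1 mm over 160 years gives 11.1 / 160 ≈ 0.069 mm per year.
B's length ≈ 0.069 × 204 = 14.1 mm.

14.1 mm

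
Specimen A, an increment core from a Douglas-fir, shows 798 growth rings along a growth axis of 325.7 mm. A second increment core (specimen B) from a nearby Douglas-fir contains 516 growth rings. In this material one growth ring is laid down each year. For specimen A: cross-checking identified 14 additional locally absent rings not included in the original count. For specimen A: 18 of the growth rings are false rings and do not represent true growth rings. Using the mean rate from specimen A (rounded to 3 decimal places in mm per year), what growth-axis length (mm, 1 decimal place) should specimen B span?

Specimen A: after corrections the count is 798 − 18 + 14 = 794 growth rings.
A: 325.7 mm over 794 years gives 325.7 / 794 ≈ 0.410 mm per year.
For B, 0.410 mm/year × 516 years = 211.6 mm.

211.6 mm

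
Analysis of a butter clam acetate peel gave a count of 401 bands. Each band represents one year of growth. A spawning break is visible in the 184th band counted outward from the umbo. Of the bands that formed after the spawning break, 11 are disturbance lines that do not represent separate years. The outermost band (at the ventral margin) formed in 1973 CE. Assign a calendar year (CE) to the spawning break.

Between band 184 and the ventral margin there are 401 − 184 = 217 bands.
Excluding 11 false bands: 217 − 11 = 206.
Counting back 206 years from 1973 CE places the spawning break in 1973 − 206 = 1767 CE.

1767 CE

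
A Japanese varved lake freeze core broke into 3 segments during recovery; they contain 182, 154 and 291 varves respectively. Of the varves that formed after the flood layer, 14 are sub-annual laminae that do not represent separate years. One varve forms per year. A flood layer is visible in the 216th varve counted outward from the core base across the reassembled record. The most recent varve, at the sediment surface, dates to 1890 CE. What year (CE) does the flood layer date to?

1493 CE

Total varves = 182 + 154 + 291 = 627.
627 − 216 = 411 varves lie beyond the flood layer toward the sediment surface.
Excluding 14 false varves: 411 − 14 = 397.
1890 − 397 = 1493 CE.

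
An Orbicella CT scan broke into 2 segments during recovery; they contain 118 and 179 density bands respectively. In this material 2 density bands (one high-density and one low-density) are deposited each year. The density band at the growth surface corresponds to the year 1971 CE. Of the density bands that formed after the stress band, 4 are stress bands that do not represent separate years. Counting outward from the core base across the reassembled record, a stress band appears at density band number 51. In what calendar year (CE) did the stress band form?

Total density bands = 118 + 179 = 297.
297 − 51 = 246 density bands lie beyond the stress band toward the growth surface.
Excluding 4 false density bands: 246 − 4 = 242.
Dividing by 2 density bands per year: 242 / 2 = 121 years.
Counting back 121 years from 1971 CE places the stress band in 1971 − 121 = 1850 CE.

1850 CE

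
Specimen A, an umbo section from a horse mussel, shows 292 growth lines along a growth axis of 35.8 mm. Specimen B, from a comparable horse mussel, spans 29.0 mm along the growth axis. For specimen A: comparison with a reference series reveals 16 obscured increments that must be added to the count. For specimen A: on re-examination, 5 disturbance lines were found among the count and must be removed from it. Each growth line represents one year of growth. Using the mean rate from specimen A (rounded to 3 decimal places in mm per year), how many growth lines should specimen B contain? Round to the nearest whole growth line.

246 growth lines

Specimen A: after corrections the count is 292 − 5 + 16 = 303 growth lines.
A: 35.8 mm over 303 years gives 35.8 / 303 ≈ 0.118 mm per year.
Specimen B: 29.0 mm / 0.118 mm per year = 245.76 years ≈ 246 growth lines.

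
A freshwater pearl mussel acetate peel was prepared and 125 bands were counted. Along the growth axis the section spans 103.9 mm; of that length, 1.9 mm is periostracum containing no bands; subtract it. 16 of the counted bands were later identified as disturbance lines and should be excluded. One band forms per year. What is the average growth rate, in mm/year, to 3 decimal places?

After corrections the count is 125 − 16 = 109 bands.
Removing the 1.9 mm offcut leaves 103.9 − 1.9 = 102.0 mm.
Mean rate = 102.0 mm / 109 years ≈ 0.936 mm/year.

0.936 mm/year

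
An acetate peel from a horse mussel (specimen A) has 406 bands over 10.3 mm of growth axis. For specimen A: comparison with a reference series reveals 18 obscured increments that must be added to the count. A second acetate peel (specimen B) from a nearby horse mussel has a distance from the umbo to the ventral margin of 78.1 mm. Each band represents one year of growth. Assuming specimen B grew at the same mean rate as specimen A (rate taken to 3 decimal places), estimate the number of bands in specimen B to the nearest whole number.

Specimen A: true band count = 406 + 18 = 424.
A: 10.3 mm over 424 years gives 10.3 / 424 ≈ 0.024 mm per year.
Specimen B: 78.1 mm / 0.024 mm per year = 3254.17 years ≈ 3254 bands.

3254 bands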